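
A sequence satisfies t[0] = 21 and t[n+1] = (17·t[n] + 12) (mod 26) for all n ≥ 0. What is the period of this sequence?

6

We have t[0] = 21; t[1] = 5; t[2] = 19; t[3] = 23; t[4] = 13; t[5] = 25; t[6] = 21.
The sequence repeats with period 6.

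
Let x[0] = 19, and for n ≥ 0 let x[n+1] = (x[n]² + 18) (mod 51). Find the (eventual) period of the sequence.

We have x[0] = 19,  x[1] = 22,  x[2] = 43,  x[3] = 31,  x[4] = 10,  x[5] = 16,  x[6] = 19.
Since x[6] = x[0] = 19, the sequence is periodic with period 6.

6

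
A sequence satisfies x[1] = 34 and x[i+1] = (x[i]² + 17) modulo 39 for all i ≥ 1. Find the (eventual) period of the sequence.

6

x[1] = 34,  x[2] = 3,  x[3] = 26,  x[4] = 30,  x[5] = 20,  x[6] = 27,  x[7] = 5,  x[8] = 3.
Since x[8] = x[2] = 3, the sequence is eventually periodic: after a pre-period of length 1 it cycles with period 6.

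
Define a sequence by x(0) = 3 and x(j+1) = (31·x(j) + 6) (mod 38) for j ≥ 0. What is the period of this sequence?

6

We have x(0) = 3, x(1) = 23, x(2) = 35, x(3) = 27, x(4) = 7, x(5) = 33, x(6) = 3.
The sequence repeats with period 6.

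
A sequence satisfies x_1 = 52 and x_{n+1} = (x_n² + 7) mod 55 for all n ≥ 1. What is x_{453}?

Listing terms: x_1 = 52, x_2 = 16, x_3 = 43, x_4 = 41, x_5 = 38, x_6 = 21, x_7 = 8, x_8 = 16.
Since x_8 = x_2 = 16, the sequence is eventually periodic: after a pre-period of length 1 it cycles with period 6.
For n ≥ 2, x_n depends only on (n - 2) mod 6. (453 - 2) mod 6 = 1, so x_{453} = x_3 = 43.

43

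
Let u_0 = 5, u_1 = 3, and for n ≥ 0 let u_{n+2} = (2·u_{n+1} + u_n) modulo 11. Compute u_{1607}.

4

u_0 = 5; u_1 = 3; u_2 = 0; u_3 = 3; u_4 = 6; u_5 = 4; u_6 = 3; u_7 = 10; u_8 = 1; u_9 = 1; u_{10} = 3; u_{11} = 7; u_{12} = 6; u_{13} = 8; u_{14} = 0; u_{15} = 8; u_{16} = 5; u_{17} = 7; u_{18} = 8; u_{19} = 1; u_{20} = 10; u_{21} = 10; u_{22} = 8; u_{23} = 4; u_{24} = 5; u_{25} = 3.
The sequence repeats with period 24.
So u_{1607} = u_{0 + ((1607-0) mod 24)} = u_{23} = 4.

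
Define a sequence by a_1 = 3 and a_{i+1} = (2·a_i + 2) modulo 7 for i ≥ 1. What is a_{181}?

3

Listing terms: a_1 = 3, a_2 = 1, a_3 = 4, a_4 = 3.
The sequence repeats with period 3.
So a_{181} = a_{1 + ((181-1) mod 3)} = a_1 = 3.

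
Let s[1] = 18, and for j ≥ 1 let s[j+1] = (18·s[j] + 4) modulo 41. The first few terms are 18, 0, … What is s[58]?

Listing terms: s[1] = 18; s[2] = 0; s[3] = 4; s[4] = 35; s[5] = 19; s[6] = 18.
Since s[6] = s[1] = 18, the sequence is periodic with period 5.
(58 - 1) mod 5 = 2, so s[58] = s[3] = 4.

4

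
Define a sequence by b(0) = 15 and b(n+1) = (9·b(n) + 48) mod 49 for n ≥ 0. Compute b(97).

We have b(0) = 15, b(1) = 36, b(2) = 29, b(3) = 15.
Since b(3) = b(0) = 15, the sequence is periodic with period 3.
(97 - 0) mod 3 = 1, so b(97) = b(1) = 36.

36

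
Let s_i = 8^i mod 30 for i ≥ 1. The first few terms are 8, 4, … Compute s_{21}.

8

Listing terms: s_1 = 8,  s_2 = 4,  s_3 = 2,  s_4 = 16,  s_5 = 8.
Since s_5 = s_1 = 8, the sequence is periodic with period 4.
(21 - 1) mod 4 = 0, so s_{21} = s_1 = 8.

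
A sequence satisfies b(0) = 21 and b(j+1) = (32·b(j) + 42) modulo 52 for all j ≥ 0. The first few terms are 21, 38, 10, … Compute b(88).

Computing terms: b(0) = 21, b(1) = 38, b(2) = 10, b(3) = 50, b(4) = 30, b(5) = 14, b(6) = 22, b(7) = 18, b(8) = 46, b(9) = 6, b(10) = 26, b(11) = 42, b(12) = 34, b(13) = 38.
Since b(13) = b(1) = 38, the sequence is eventually periodic: after a pre-period of length 1 it cycles with period 12.
For j ≥ 1, b(j) depends only on (j - 1) mod 12. (88 - 1) mod 12 = 3, so b(88) = b(4) = 30.

30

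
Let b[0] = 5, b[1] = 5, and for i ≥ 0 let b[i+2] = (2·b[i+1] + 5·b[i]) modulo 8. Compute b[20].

Computing terms: b[0] = 5,  b[1] = 5,  b[2] = 3,  b[3] = 7,  b[4] = 5,  b[5] = 5.
Since (b[4], b[5]) = (b[0], b[1]) = (5, 5) (two consecutive terms determine the rest), the sequence is periodic with period 4.
So b[20] = b[0 + ((20-0) mod 4)] = b[0] = 5.

5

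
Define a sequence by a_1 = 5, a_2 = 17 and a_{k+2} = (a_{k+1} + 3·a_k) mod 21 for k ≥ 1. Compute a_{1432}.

8

a_1 = 5,  a_2 = 17,  a_3 = 11,  a_4 = 20,  a_5 = 11,  a_6 = 8,  a_7 = 20,  a_8 = 2,  a_9 = 20,  a_{10} = 5,  a_{11} = 2,  a_{12} = 17,  a_{13} = 2,  a_{14} = 11,  a_{15} = 17,  a_{16} = 8,  a_{17} = 17,  a_{18} = 20,  a_{19} = 8,  a_{20} = 5,  a_{21} = 8,  a_{22} = 2,  a_{23} = 5,  a_{24} = 11,  a_{25} = 5,  a_{26} = 17.
Since (a_{25}, a_{26}) = (a_1, a_2) = (5, 17) (two consecutive terms determine the rest), the sequence is periodic with period 24.
(1432 - 1) mod 24 = 15, so a_{1432} = a_{16} = 8.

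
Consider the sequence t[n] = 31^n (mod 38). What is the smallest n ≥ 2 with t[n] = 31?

7

We have t[1] = 31,  t[2] = 11,  t[3] = 37,  t[4] = 7,  t[5] = 27,  t[6] = 1,  t[7] = 31.
The sequence repeats with period 6.
The value 31 next appears (with n ≥ 2) at t[7].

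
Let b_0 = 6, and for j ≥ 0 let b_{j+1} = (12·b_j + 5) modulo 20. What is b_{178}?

Listing terms: b_0 = 6; b_1 = 17; b_2 = 9; b_3 = 13; b_4 = 1; b_5 = 17.
Since b_5 = b_1 = 17, the sequence is eventually periodic: after a pre-period of length 1 it cycles with period 4.
For j ≥ 1, b_j depends only on (j - 1) mod 4. (178 - 1) mod 4 = 1, so b_{178} = b_2 = 9.

9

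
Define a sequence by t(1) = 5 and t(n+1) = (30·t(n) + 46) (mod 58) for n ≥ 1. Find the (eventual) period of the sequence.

Listing terms: t(1) = 5,  t(2) = 22,  t(3) = 10,  t(4) = 56,  t(5) = 44,  t(6) = 32,  t(7) = 20,  t(8) = 8,  t(9) = 54,  t(10) = 42,  t(11) = 30,  t(12) = 18,  t(13) = 6,  t(14) = 52,  t(15) = 40,  t(16) = 28,  t(17) = 16,  t(18) = 4,  t(19) = 50,  t(20) = 38,  t(21) = 26,  t(22) = 14,  t(23) = 2,  t(24) = 48,  t(25) = 36,  t(26) = 24,  t(27) = 12,  t(28) = 0,  t(29) = 46,  t(30) = 34,  t(31) = 22.
Since t(31) = t(2) = 22, the sequence is eventually periodic: after a pre-period of length 1 it cycles with period 29.

29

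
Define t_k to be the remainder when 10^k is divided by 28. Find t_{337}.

24

Listing terms: t_0 = 1, t_1 = 10, t_2 = 16, t_3 = 20, t_4 = 4, t_5 = 12, t_6 = 8, t_7 = 24, t_8 = 16.
Since t_8 = t_2 = 16, the sequence is eventually periodic: after a pre-period of length 2 it cycles with period 6.
For k ≥ 2, t_k depends only on (k - 2) mod 6. (337 - 2) mod 6 = 5, so t_{337} = t_7 = 24.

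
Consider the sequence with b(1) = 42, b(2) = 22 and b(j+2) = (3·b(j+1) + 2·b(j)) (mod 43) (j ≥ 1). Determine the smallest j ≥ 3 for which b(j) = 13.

Listing terms: b(1) = 42; b(2) = 22; b(3) = 21; b(4) = 21; b(5) = 19; b(6) = 13; b(7) = 34; b(8) = 42; b(9) = 22.
Since (b(8), b(9)) = (b(1), b(2)) = (42, 22) (two consecutive terms determine the rest), the sequence is periodic with period 7.
The value 13 first appears (with j ≥ 3) at b(6).

6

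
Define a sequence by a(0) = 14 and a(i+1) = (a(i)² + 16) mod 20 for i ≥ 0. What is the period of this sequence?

3

Listing terms: a(0) = 14, a(1) = 12, a(2) = 0, a(3) = 16, a(4) = 12.
Since a(4) = a(1) = 12, the sequence is eventually periodic: after a pre-period of length 1 it cycles with period 3.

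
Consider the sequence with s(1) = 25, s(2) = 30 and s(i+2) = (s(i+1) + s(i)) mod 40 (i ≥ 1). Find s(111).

s(1) = 25,  s(2) = 30,  s(3) = 15,  s(4) = 5,  s(5) = 20,  s(6) = 25,  s(7) = 5,  s(8) = 30,  s(9) = 35,  s(10) = 25,  s(11) = 20,  s(12) = 5,  s(13) = 25,  s(14) = 30.
The sequence repeats with period 12.
(111 - 1) mod 12 = 2, so s(111) = s(3) = 15.

15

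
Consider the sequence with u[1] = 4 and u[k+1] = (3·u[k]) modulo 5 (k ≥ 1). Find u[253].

4

Listing terms: u[1] = 4, u[2] = 2, u[3] = 1, u[4] = 3, u[5] = 4.
The sequence repeats with period 4.
(253 - 1) mod 4 = 0, so u[253] = u[1] = 4.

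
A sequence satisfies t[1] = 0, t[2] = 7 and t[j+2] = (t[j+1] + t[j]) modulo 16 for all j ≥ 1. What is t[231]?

Listing terms: t[1] = 0, t[2] = 7, t[3] = 7, t[4] = 14, t[5] = 5, t[6] = 3, t[7] = 8, t[8] = 11, t[9] = 3, t[10] = 14, t[11] = 1, t[12] = 15, t[13] = 0, t[14] = 15, t[15] = 15, t[16] = 14, t[17] = 13, t[18] = 11, t[19] = 8, t[20] = 3, t[21] = 11, t[22] = 14, t[23] = 9, t[24] = 7, t[25] = 0, t[26] = 7.
Since (t[25], t[26]) = (t[1], t[2]) = (0, 7) (two consecutive terms determine the rest), the sequence is periodic with period 24.
(231 - 1) mod 24 = 14, so t[231] = t[15] = 15.

15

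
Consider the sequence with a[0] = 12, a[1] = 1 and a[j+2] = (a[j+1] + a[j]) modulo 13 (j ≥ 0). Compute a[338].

0

Computing terms: a[0] = 12; a[1] = 1; a[2] = 0; a[3] = 1; a[4] = 1; a[5] = 2; a[6] = 3; a[7] = 5; a[8] = 8; a[9] = 0; a[10] = 8; a[11] = 8; a[12] = 3; a[13] = 11; a[14] = 1; a[15] = 12; a[16] = 0; a[17] = 12; a[18] = 12; a[19] = 11; a[20] = 10; a[21] = 8; a[22] = 5; a[23] = 0; a[24] = 5; a[25] = 5; a[26] = 10; a[27] = 2; a[28] = 12; a[29] = 1.
The sequence repeats with period 28.
(338 - 0) mod 28 = 2, so a[338] = a[2] = 0.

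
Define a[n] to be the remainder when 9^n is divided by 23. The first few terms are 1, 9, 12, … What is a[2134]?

1

Computing terms: a[0] = 1,  a[1] = 9,  a[2] = 12,  a[3] = 16,  a[4] = 6,  a[5] = 8,  a[6] = 3,  a[7] = 4,  a[8] = 13,  a[9] = 2,  a[10] = 18,  a[11] = 1.
Since a[11] = a[0] = 1, the sequence is periodic with period 11.
(2134 - 0) mod 11 = 0, so a[2134] = a[0] = 1.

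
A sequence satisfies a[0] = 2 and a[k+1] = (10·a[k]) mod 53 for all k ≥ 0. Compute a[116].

32

We have a[0] = 2, a[1] = 20, a[2] = 41, a[3] = 39, a[4] = 19, a[5] = 31, a[6] = 45, a[7] = 26, a[8] = 48, a[9] = 3, a[10] = 30, a[11] = 35, a[12] = 32, a[13] = 2.
Since a[13] = a[0] = 2, the sequence is periodic with period 13.
(116 - 0) mod 13 = 12, so a[116] = a[12] = 32.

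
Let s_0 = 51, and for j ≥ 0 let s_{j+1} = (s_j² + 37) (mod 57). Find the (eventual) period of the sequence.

We have s_0 = 51, s_1 = 16, s_2 = 8, s_3 = 44, s_4 = 35, s_5 = 8.
Since s_5 = s_2 = 8, the sequence is eventually periodic: after a pre-period of length 2 it cycles with period 3.

3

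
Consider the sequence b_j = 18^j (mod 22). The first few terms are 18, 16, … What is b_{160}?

b_1 = 18,  b_2 = 16,  b_3 = 2,  b_4 = 14,  b_5 = 10,  b_6 = 4,  b_7 = 6,  b_8 = 20,  b_9 = 8,  b_{10} = 12,  b_{11} = 18.
The sequence repeats with period 10.
So b_{160} = b_{1 + ((160-1) mod 10)} = b_{10} = 12.

12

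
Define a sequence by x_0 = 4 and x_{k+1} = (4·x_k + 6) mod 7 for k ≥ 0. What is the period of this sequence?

3

Computing terms: x_0 = 4,  x_1 = 1,  x_2 = 3,  x_3 = 4.
Since x_3 = x_0 = 4, the sequence is periodic with period 3.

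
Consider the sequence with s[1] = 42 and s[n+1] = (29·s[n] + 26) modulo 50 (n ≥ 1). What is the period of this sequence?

10

We have s[1] = 42,  s[2] = 44,  s[3] = 2,  s[4] = 34,  s[5] = 12,  s[6] = 24,  s[7] = 22,  s[8] = 14,  s[9] = 32,  s[10] = 4,  s[11] = 42.
Since s[11] = s[1] = 42, the sequence is periodic with period 10.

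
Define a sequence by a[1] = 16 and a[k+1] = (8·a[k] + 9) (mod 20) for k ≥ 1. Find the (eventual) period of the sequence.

4

Computing terms: a[1] = 16,  a[2] = 17,  a[3] = 5,  a[4] = 9,  a[5] = 1,  a[6] = 17.
Since a[6] = a[2] = 17, the sequence is eventually periodic: after a pre-period of length 1 it cycles with period 4.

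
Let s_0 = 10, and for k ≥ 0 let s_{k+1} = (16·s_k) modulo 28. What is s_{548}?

12

Listing terms: s_0 = 10,  s_1 = 20,  s_2 = 12,  s_3 = 24,  s_4 = 20.
Since s_4 = s_1 = 20, the sequence is eventually periodic: after a pre-period of length 1 it cycles with period 3.
For k ≥ 1, s_k depends only on (k - 1) mod 3. (548 - 1) mod 3 = 1, so s_{548} = s_2 = 12.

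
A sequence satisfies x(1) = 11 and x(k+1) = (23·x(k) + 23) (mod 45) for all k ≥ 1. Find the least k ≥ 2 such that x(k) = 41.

x(1) = 11, x(2) = 6, x(3) = 26, x(4) = 36, x(5) = 41, x(6) = 21, x(7) = 11.
The sequence repeats with period 6.
The value 41 first appears (with k ≥ 2) at x(5).

5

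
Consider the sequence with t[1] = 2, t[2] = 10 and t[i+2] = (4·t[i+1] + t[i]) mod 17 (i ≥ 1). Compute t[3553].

Computing terms: t[1] = 2, t[2] = 10, t[3] = 8, t[4] = 8, t[5] = 6, t[6] = 15, t[7] = 15, t[8] = 7, t[9] = 9, t[10] = 9, t[11] = 11, t[12] = 2, t[13] = 2, t[14] = 10.
The sequence repeats with period 12.
So t[3553] = t[1 + ((3553-1) mod 12)] = t[1] = 2.

2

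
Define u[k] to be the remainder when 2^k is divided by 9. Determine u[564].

u[1] = 2,  u[2] = 4,  u[3] = 8,  u[4] = 7,  u[5] = 5,  u[6] = 1,  u[7] = 2.
The sequence repeats with period 6.
So u[564] = u[1 + ((564-1) mod 6)] = u[6] = 1.

1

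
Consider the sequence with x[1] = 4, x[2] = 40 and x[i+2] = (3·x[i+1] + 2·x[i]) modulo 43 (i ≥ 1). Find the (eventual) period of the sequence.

Computing terms: x[1] = 4; x[2] = 40; x[3] = 42; x[4] = 34; x[5] = 14; x[6] = 24; x[7] = 14; x[8] = 4; x[9] = 40.
Since (x[8], x[9]) = (x[1], x[2]) = (4, 40) (two consecutive terms determine the rest), the sequence is periodic with period 7.

7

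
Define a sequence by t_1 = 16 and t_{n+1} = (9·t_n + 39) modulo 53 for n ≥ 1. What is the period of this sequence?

We have t_1 = 16,  t_2 = 24,  t_3 = 43,  t_4 = 2,  t_5 = 4,  t_6 = 22,  t_7 = 25,  t_8 = 52,  t_9 = 30,  t_{10} = 44,  t_{11} = 11,  t_{12} = 32,  t_{13} = 9,  t_{14} = 14,  t_{15} = 6,  t_{16} = 40,  t_{17} = 28,  t_{18} = 26,  t_{19} = 8,  t_{20} = 5,  t_{21} = 31,  t_{22} = 0,  t_{23} = 39,  t_{24} = 19,  t_{25} = 51,  t_{26} = 21,  t_{27} = 16.
Since t_{27} = t_1 = 16, the sequence is periodic with period 26.

26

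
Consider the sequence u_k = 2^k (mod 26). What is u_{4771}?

Computing terms: u_1 = 2,  u_2 = 4,  u_3 = 8,  u_4 = 16,  u_5 = 6,  u_6 = 12,  u_7 = 24,  u_8 = 22,  u_9 = 18,  u_{10} = 10,  u_{11} = 20,  u_{12} = 14,  u_{13} = 2.
The sequence repeats with period 12.
(4771 - 1) mod 12 = 6, so u_{4771} = u_7 = 24.

24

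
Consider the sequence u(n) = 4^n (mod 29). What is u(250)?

Computing terms: u(1) = 4, u(2) = 16, u(3) = 6, u(4) = 24, u(5) = 9, u(6) = 7, u(7) = 28, u(8) = 25, u(9) = 13, u(10) = 23, u(11) = 5, u(12) = 20, u(13) = 22, u(14) = 1, u(15) = 4.
The sequence repeats with period 14.
(250 - 1) mod 14 = 11, so u(250) = u(12) = 20.

20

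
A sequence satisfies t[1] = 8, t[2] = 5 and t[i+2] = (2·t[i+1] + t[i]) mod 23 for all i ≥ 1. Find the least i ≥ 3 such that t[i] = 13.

11

t[1] = 8,  t[2] = 5,  t[3] = 18,  t[4] = 18,  t[5] = 8,  t[6] = 11,  t[7] = 7,  t[8] = 2,  t[9] = 11,  t[10] = 1,  t[11] = 13,  t[12] = 4,  t[13] = 21,  t[14] = 0,  t[15] = 21,  t[16] = 19,  t[17] = 13,  t[18] = 22,  t[19] = 11,  t[20] = 21,  t[21] = 7,  t[22] = 12,  t[23] = 8,  t[24] = 5.
The sequence repeats with period 22.
The value 13 first appears (with i ≥ 3) at t[11].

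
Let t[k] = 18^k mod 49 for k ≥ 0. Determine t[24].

1

We have t[0] = 1, t[1] = 18, t[2] = 30, t[3] = 1.
Since t[3] = t[0] = 1, the sequence is periodic with period 3.
So t[24] = t[0 + ((24-0) mod 3)] = t[0] = 1.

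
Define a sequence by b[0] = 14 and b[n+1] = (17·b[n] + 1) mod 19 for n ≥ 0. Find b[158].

0

b[0] = 14,  b[1] = 11,  b[2] = 17,  b[3] = 5,  b[4] = 10,  b[5] = 0,  b[6] = 1,  b[7] = 18,  b[8] = 3,  b[9] = 14.
The sequence repeats with period 9.
So b[158] = b[0 + ((158-0) mod 9)] = b[5] = 0.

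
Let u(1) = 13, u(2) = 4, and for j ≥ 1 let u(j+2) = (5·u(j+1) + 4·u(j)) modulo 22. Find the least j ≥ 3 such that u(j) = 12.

5

Computing terms: u(1) = 13,  u(2) = 4,  u(3) = 6,  u(4) = 2,  u(5) = 12,  u(6) = 2,  u(7) = 14,  u(8) = 12,  u(9) = 6,  u(10) = 12,  u(11) = 18,  u(12) = 6,  u(13) = 14,  u(14) = 6,  u(15) = 20,  u(16) = 14,  u(17) = 18,  u(18) = 14,  u(19) = 10,  u(20) = 18,  u(21) = 20,  u(22) = 18,  u(23) = 16,  u(24) = 20,  u(25) = 10,  u(26) = 20,  u(27) = 8,  u(28) = 10,  u(29) = 16,  u(30) = 10,  u(31) = 4,  u(32) = 16,  u(33) = 8,  u(34) = 16,  u(35) = 2,  u(36) = 8,  u(37) = 4,  u(38) = 8,  u(39) = 12,  u(40) = 4,  u(41) = 2,  u(42) = 4,  u(43) = 6.
Since (u(42), u(43)) = (u(2), u(3)) = (4, 6) (two consecutive terms determine the rest), the sequence is eventually periodic: after a pre-period of length 1 it cycles with period 40.
The value 12 first appears (with j ≥ 3) at u(5).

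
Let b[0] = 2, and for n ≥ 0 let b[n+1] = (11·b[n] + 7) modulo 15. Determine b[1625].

2

Computing terms: b[0] = 2,  b[1] = 14,  b[2] = 11,  b[3] = 8,  b[4] = 5,  b[5] = 2.
The sequence repeats with period 5.
So b[1625] = b[0 + ((1625-0) mod 5)] = b[0] = 2.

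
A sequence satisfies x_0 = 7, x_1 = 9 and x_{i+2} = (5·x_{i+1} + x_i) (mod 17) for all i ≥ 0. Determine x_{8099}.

x_0 = 7, x_1 = 9, x_2 = 1, x_3 = 14, x_4 = 3, x_5 = 12, x_6 = 12, x_7 = 4, x_8 = 15, x_9 = 11, x_{10} = 2, x_{11} = 4, x_{12} = 5, x_{13} = 12, x_{14} = 14, x_{15} = 14, x_{16} = 16, x_{17} = 9, x_{18} = 10, x_{19} = 8, x_{20} = 16, x_{21} = 3, x_{22} = 14, x_{23} = 5, x_{24} = 5, x_{25} = 13, x_{26} = 2, x_{27} = 6, x_{28} = 15, x_{29} = 13, x_{30} = 12, x_{31} = 5, x_{32} = 3, x_{33} = 3, x_{34} = 1, x_{35} = 8, x_{36} = 7, x_{37} = 9.
Since (x_{36}, x_{37}) = (x_0, x_1) = (7, 9) (two consecutive terms determine the rest), the sequence is periodic with period 36.
(8099 - 0) mod 36 = 35, so x_{8099} = x_{35} = 8.

8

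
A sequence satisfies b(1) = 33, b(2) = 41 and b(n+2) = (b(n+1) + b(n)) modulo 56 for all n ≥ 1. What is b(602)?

1

Listing terms: b(1) = 33; b(2) = 41; b(3) = 18; b(4) = 3; b(5) = 21; b(6) = 24; b(7) = 45; b(8) = 13; b(9) = 2; b(10) = 15; b(11) = 17; b(12) = 32; b(13) = 49; b(14) = 25; b(15) = 18; b(16) = 43; b(17) = 5; b(18) = 48; b(19) = 53; b(20) = 45; b(21) = 42; b(22) = 31; b(23) = 17; b(24) = 48; b(25) = 9; b(26) = 1; b(27) = 10; b(28) = 11; b(29) = 21; b(30) = 32; b(31) = 53; b(32) = 29; b(33) = 26; b(34) = 55; b(35) = 25; b(36) = 24; b(37) = 49; b(38) = 17; b(39) = 10; b(40) = 27; b(41) = 37; b(42) = 8; b(43) = 45; b(44) = 53; b(45) = 42; b(46) = 39; b(47) = 25; b(48) = 8; b(49) = 33; b(50) = 41.
The sequence repeats with period 48.
So b(602) = b(1 + ((602-1) mod 48)) = b(26) = 1.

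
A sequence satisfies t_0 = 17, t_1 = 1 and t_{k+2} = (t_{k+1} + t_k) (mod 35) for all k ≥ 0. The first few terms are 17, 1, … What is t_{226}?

Listing terms: t_0 = 17; t_1 = 1; t_2 = 18; t_3 = 19; t_4 = 2; t_5 = 21; t_6 = 23; t_7 = 9; t_8 = 32; t_9 = 6; t_{10} = 3; t_{11} = 9; t_{12} = 12; t_{13} = 21; t_{14} = 33; t_{15} = 19; t_{16} = 17; t_{17} = 1.
The sequence repeats with period 16.
So t_{226} = t_{0 + ((226-0) mod 16)} = t_2 = 18.

18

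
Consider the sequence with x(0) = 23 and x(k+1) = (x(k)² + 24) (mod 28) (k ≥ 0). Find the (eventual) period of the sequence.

x(0) = 23, x(1) = 21, x(2) = 17, x(3) = 5, x(4) = 21.
Since x(4) = x(1) = 21, the sequence is eventually periodic: after a pre-period of length 1 it cycles with period 3.

3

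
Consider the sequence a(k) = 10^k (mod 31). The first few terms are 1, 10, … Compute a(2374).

Computing terms: a(0) = 1,  a(1) = 10,  a(2) = 7,  a(3) = 8,  a(4) = 18,  a(5) = 25,  a(6) = 2,  a(7) = 20,  a(8) = 14,  a(9) = 16,  a(10) = 5,  a(11) = 19,  a(12) = 4,  a(13) = 9,  a(14) = 28,  a(15) = 1.
The sequence repeats with period 15.
So a(2374) = a(0 + ((2374-0) mod 15)) = a(4) = 18.

18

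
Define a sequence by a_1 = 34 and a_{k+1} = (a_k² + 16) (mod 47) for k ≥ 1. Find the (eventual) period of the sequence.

Computing terms: a_1 = 34,  a_2 = 44,  a_3 = 25,  a_4 = 30,  a_5 = 23,  a_6 = 28,  a_7 = 1,  a_8 = 17,  a_9 = 23.
Since a_9 = a_5 = 23, the sequence is eventually periodic: after a pre-period of length 4 it cycles with period 4.

4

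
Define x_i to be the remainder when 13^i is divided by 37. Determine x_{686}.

x_1 = 13,  x_2 = 21,  x_3 = 14,  x_4 = 34,  x_5 = 35,  x_6 = 11,  x_7 = 32,  x_8 = 9,  x_9 = 6,  x_{10} = 4,  x_{11} = 15,  x_{12} = 10,  x_{13} = 19,  x_{14} = 25,  x_{15} = 29,  x_{16} = 7,  x_{17} = 17,  x_{18} = 36,  x_{19} = 24,  x_{20} = 16,  x_{21} = 23,  x_{22} = 3,  x_{23} = 2,  x_{24} = 26,  x_{25} = 5,  x_{26} = 28,  x_{27} = 31,  x_{28} = 33,  x_{29} = 22,  x_{30} = 27,  x_{31} = 18,  x_{32} = 12,  x_{33} = 8,  x_{34} = 30,  x_{35} = 20,  x_{36} = 1,  x_{37} = 13.
Since x_{37} = x_1 = 13, the sequence is periodic with period 36.
(686 - 1) mod 36 = 1, so x_{686} = x_2 = 21.

21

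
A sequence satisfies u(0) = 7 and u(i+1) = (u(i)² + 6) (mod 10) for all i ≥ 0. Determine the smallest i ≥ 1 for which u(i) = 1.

We have u(0) = 7, u(1) = 5, u(2) = 1, u(3) = 7.
Since u(3) = u(0) = 7, the sequence is periodic with period 3.
The value 1 first appears (with i ≥ 1) at u(2).

2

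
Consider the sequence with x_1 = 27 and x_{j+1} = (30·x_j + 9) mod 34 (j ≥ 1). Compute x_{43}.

Computing terms: x_1 = 27, x_2 = 3, x_3 = 31, x_4 = 21, x_5 = 27.
The sequence repeats with period 4.
(43 - 1) mod 4 = 2, so x_{43} = x_3 = 31.

31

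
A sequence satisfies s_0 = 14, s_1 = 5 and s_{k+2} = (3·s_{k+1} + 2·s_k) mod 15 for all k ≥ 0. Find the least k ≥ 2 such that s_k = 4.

3

s_0 = 14, s_1 = 5, s_2 = 13, s_3 = 4, s_4 = 8, s_5 = 2, s_6 = 7, s_7 = 10, s_8 = 14, s_9 = 2, s_{10} = 4, s_{11} = 1, s_{12} = 11, s_{13} = 5, s_{14} = 7, s_{15} = 1, s_{16} = 2, s_{17} = 8, s_{18} = 13, s_{19} = 10, s_{20} = 11, s_{21} = 8, s_{22} = 1, s_{23} = 4, s_{24} = 14, s_{25} = 5.
Since (s_{24}, s_{25}) = (s_0, s_1) = (14, 5) (two consecutive terms determine the rest), the sequence is periodic with period 24.
The value 4 first appears (with k ≥ 2) at s_3.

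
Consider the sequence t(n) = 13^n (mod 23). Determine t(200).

We have t(1) = 13,  t(2) = 8,  t(3) = 12,  t(4) = 18,  t(5) = 4,  t(6) = 6,  t(7) = 9,  t(8) = 2,  t(9) = 3,  t(10) = 16,  t(11) = 1,  t(12) = 13.
Since t(12) = t(1) = 13, the sequence is periodic with period 11.
(200 - 1) mod 11 = 1, so t(200) = t(2) = 8.

8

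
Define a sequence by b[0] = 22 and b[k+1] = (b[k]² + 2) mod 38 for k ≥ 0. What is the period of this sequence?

3

We have b[0] = 22, b[1] = 30, b[2] = 28, b[3] = 26, b[4] = 32, b[5] = 0, b[6] = 2, b[7] = 6, b[8] = 0.
Since b[8] = b[5] = 0, the sequence is eventually periodic: after a pre-period of length 5 it cycles with period 3.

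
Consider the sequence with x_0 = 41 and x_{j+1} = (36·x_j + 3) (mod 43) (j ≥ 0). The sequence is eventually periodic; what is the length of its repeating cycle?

Listing terms: x_0 = 41,  x_1 = 17,  x_2 = 13,  x_3 = 41.
The sequence repeats with period 3.

3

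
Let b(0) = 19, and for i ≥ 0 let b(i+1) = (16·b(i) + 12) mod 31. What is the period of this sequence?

5

Listing terms: b(0) = 19, b(1) = 6, b(2) = 15, b(3) = 4, b(4) = 14, b(5) = 19.
The sequence repeats with period 5.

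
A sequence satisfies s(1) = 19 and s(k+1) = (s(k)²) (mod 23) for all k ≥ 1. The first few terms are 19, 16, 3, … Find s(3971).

4

We have s(1) = 19,  s(2) = 16,  s(3) = 3,  s(4) = 9,  s(5) = 12,  s(6) = 6,  s(7) = 13,  s(8) = 8,  s(9) = 18,  s(10) = 2,  s(11) = 4,  s(12) = 16.
Since s(12) = s(2) = 16, the sequence is eventually periodic: after a pre-period of length 1 it cycles with period 10.
For k ≥ 2, s(k) depends only on (k - 2) mod 10. (3971 - 2) mod 10 = 9, so s(3971) = s(11) = 4.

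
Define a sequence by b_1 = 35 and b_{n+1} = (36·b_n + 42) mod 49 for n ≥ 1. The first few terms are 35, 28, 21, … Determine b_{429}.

28

b_1 = 35, b_2 = 28, b_3 = 21, b_4 = 14, b_5 = 7, b_6 = 0, b_7 = 42, b_8 = 35.
Since b_8 = b_1 = 35, the sequence is periodic with period 7.
So b_{429} = b_{1 + ((429-1) mod 7)} = b_2 = 28.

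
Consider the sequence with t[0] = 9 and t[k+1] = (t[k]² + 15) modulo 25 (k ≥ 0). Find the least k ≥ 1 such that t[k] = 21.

t[0] = 9,  t[1] = 21,  t[2] = 6,  t[3] = 1,  t[4] = 16,  t[5] = 21.
Since t[5] = t[1] = 21, the sequence is eventually periodic: after a pre-period of length 1 it cycles with period 4.
The value 21 first appears (with k ≥ 1) at t[1].

1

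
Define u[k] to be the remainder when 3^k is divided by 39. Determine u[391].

3

We have u[0] = 1; u[1] = 3; u[2] = 9; u[3] = 27; u[4] = 3.
Since u[4] = u[1] = 3, the sequence is eventually periodic: after a pre-period of length 1 it cycles with period 3.
For k ≥ 1, u[k] depends only on (k - 1) mod 3. (391 - 1) mod 3 = 0, so u[391] = u[1] = 3.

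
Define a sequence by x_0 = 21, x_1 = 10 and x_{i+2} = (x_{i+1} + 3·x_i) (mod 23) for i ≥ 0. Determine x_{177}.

x_0 = 21,  x_1 = 10,  x_2 = 4,  x_3 = 11,  x_4 = 0,  x_5 = 10,  x_6 = 10,  x_7 = 17,  x_8 = 1,  x_9 = 6,  x_{10} = 9,  x_{11} = 4,  x_{12} = 8,  x_{13} = 20,  x_{14} = 21,  x_{15} = 12,  x_{16} = 6,  x_{17} = 19,  x_{18} = 14,  x_{19} = 2,  x_{20} = 21,  x_{21} = 4,  x_{22} = 21,  x_{23} = 10.
Since (x_{22}, x_{23}) = (x_0, x_1) = (21, 10) (two consecutive terms determine the rest), the sequence is periodic with period 22.
So x_{177} = x_{0 + ((177-0) mod 22)} = x_1 = 10.

10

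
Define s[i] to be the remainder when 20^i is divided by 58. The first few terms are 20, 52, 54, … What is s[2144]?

52

Computing terms: s[1] = 20, s[2] = 52, s[3] = 54, s[4] = 36, s[5] = 24, s[6] = 16, s[7] = 30, s[8] = 20.
The sequence repeats with period 7.
So s[2144] = s[1 + ((2144-1) mod 7)] = s[2] = 52.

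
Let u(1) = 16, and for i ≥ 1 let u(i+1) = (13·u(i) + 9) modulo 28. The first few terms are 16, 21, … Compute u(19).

Computing terms: u(1) = 16, u(2) = 21, u(3) = 2, u(4) = 7, u(5) = 16.
Since u(5) = u(1) = 16, the sequence is periodic with period 4.
(19 - 1) mod 4 = 2, so u(19) = u(3) = 2.

2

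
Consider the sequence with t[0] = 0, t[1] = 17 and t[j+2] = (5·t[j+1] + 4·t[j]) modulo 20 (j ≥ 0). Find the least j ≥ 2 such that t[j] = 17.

5

We have t[0] = 0; t[1] = 17; t[2] = 5; t[3] = 13; t[4] = 5; t[5] = 17; t[6] = 5.
Since (t[5], t[6]) = (t[1], t[2]) = (17, 5) (two consecutive terms determine the rest), the sequence is eventually periodic: after a pre-period of length 1 it cycles with period 4.
The value 17 next appears (with j ≥ 2) at t[5].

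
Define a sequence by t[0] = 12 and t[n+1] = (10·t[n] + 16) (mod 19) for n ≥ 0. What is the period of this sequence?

18

Listing terms: t[0] = 12, t[1] = 3, t[2] = 8, t[3] = 1, t[4] = 7, t[5] = 10, t[6] = 2, t[7] = 17, t[8] = 15, t[9] = 14, t[10] = 4, t[11] = 18, t[12] = 6, t[13] = 0, t[14] = 16, t[15] = 5, t[16] = 9, t[17] = 11, t[18] = 12.
The sequence repeats with period 18.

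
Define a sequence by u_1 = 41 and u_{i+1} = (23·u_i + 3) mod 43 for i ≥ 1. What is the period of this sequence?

We have u_1 = 41,  u_2 = 0,  u_3 = 3,  u_4 = 29,  u_5 = 25,  u_6 = 19,  u_7 = 10,  u_8 = 18,  u_9 = 30,  u_{10} = 5,  u_{11} = 32,  u_{12} = 8,  u_{13} = 15,  u_{14} = 4,  u_{15} = 9,  u_{16} = 38,  u_{17} = 17,  u_{18} = 7,  u_{19} = 35,  u_{20} = 34,  u_{21} = 11,  u_{22} = 41.
The sequence repeats with period 21.

21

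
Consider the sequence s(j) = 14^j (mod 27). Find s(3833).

2

Listing terms: s(0) = 1,  s(1) = 14,  s(2) = 7,  s(3) = 17,  s(4) = 22,  s(5) = 11,  s(6) = 19,  s(7) = 23,  s(8) = 25,  s(9) = 26,  s(10) = 13,  s(11) = 20,  s(12) = 10,  s(13) = 5,  s(14) = 16,  s(15) = 8,  s(16) = 4,  s(17) = 2,  s(18) = 1.
Since s(18) = s(0) = 1, the sequence is periodic with period 18.
So s(3833) = s(0 + ((3833-0) mod 18)) = s(17) = 2.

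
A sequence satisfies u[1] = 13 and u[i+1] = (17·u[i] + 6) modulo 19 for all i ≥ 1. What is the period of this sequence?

Computing terms: u[1] = 13,  u[2] = 18,  u[3] = 8,  u[4] = 9,  u[5] = 7,  u[6] = 11,  u[7] = 3,  u[8] = 0,  u[9] = 6,  u[10] = 13.
The sequence repeats with period 9.

9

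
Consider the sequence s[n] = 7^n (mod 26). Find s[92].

We have s[0] = 1,  s[1] = 7,  s[2] = 23,  s[3] = 5,  s[4] = 9,  s[5] = 11,  s[6] = 25,  s[7] = 19,  s[8] = 3,  s[9] = 21,  s[10] = 17,  s[11] = 15,  s[12] = 1.
Since s[12] = s[0] = 1, the sequence is periodic with period 12.
(92 - 0) mod 12 = 8, so s[92] = s[8] = 3.

3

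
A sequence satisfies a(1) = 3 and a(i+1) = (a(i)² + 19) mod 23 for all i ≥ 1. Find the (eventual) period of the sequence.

Computing terms: a(1) = 3,  a(2) = 5,  a(3) = 21,  a(4) = 0,  a(5) = 19,  a(6) = 12,  a(7) = 2,  a(8) = 0.
Since a(8) = a(4) = 0, the sequence is eventually periodic: after a pre-period of length 3 it cycles with period 4.

4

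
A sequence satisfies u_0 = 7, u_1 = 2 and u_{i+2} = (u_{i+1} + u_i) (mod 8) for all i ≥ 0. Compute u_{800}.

We have u_0 = 7, u_1 = 2, u_2 = 1, u_3 = 3, u_4 = 4, u_5 = 7, u_6 = 3, u_7 = 2, u_8 = 5, u_9 = 7, u_{10} = 4, u_{11} = 3, u_{12} = 7, u_{13} = 2.
The sequence repeats with period 12.
So u_{800} = u_{0 + ((800-0) mod 12)} = u_8 = 5.

5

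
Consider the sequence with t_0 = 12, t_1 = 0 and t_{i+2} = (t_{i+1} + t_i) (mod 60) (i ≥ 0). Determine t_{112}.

48

t_0 = 12; t_1 = 0; t_2 = 12; t_3 = 12; t_4 = 24; t_5 = 36; t_6 = 0; t_7 = 36; t_8 = 36; t_9 = 12; t_{10} = 48; t_{11} = 0; t_{12} = 48; t_{13} = 48; t_{14} = 36; t_{15} = 24; t_{16} = 0; t_{17} = 24; t_{18} = 24; t_{19} = 48; t_{20} = 12; t_{21} = 0.
Since (t_{20}, t_{21}) = (t_0, t_1) = (12, 0) (two consecutive terms determine the rest), the sequence is periodic with period 20.
So t_{112} = t_{0 + ((112-0) mod 20)} = t_{12} = 48.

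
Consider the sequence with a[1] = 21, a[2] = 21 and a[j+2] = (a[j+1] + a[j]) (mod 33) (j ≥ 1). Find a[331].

Listing terms: a[1] = 21,  a[2] = 21,  a[3] = 9,  a[4] = 30,  a[5] = 6,  a[6] = 3,  a[7] = 9,  a[8] = 12,  a[9] = 21,  a[10] = 0,  a[11] = 21,  a[12] = 21.
Since (a[11], a[12]) = (a[1], a[2]) = (21, 21) (two consecutive terms determine the rest), the sequence is periodic with period 10.
(331 - 1) mod 10 = 0, so a[331] = a[1] = 21.

21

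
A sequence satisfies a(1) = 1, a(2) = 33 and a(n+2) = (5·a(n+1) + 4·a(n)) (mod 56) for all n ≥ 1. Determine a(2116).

25

We have a(1) = 1; a(2) = 33; a(3) = 1; a(4) = 25; a(5) = 17; a(6) = 17; a(7) = 41; a(8) = 49; a(9) = 17; a(10) = 1; a(11) = 17; a(12) = 33; a(13) = 9; a(14) = 9; a(15) = 25; a(16) = 49; a(17) = 9; a(18) = 17; a(19) = 9; a(20) = 1; a(21) = 41; a(22) = 41; a(23) = 33; a(24) = 49; a(25) = 41; a(26) = 9; a(27) = 41; a(28) = 17; a(29) = 25; a(30) = 25; a(31) = 1; a(32) = 49; a(33) = 25; a(34) = 41; a(35) = 25; a(36) = 9; a(37) = 33; a(38) = 33; a(39) = 17; a(40) = 49; a(41) = 33; a(42) = 25; a(43) = 33; a(44) = 41; a(45) = 1; a(46) = 1; a(47) = 9; a(48) = 49; a(49) = 1; a(50) = 33.
The sequence repeats with period 48.
(2116 - 1) mod 48 = 3, so a(2116) = a(4) = 25.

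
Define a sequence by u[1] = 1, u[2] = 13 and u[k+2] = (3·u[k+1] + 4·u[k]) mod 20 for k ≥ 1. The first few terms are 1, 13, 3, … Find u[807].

7

Listing terms: u[1] = 1, u[2] = 13, u[3] = 3, u[4] = 1, u[5] = 15, u[6] = 9, u[7] = 7, u[8] = 17, u[9] = 19, u[10] = 5, u[11] = 11, u[12] = 13, u[13] = 3.
Since (u[12], u[13]) = (u[2], u[3]) = (13, 3) (two consecutive terms determine the rest), the sequence is eventually periodic: after a pre-period of length 1 it cycles with period 10.
For k ≥ 2, u[k] depends only on (k - 2) mod 10. (807 - 2) mod 10 = 5, so u[807] = u[7] = 7.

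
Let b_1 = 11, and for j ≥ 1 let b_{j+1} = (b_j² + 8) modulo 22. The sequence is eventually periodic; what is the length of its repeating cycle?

3

b_1 = 11; b_2 = 19; b_3 = 17; b_4 = 11.
The sequence repeats with period 3.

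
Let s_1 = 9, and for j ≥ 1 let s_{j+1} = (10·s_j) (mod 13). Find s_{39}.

3

We have s_1 = 9, s_2 = 12, s_3 = 3, s_4 = 4, s_5 = 1, s_6 = 10, s_7 = 9.
Since s_7 = s_1 = 9, the sequence is periodic with period 6.
(39 - 1) mod 6 = 2, so s_{39} = s_3 = 3.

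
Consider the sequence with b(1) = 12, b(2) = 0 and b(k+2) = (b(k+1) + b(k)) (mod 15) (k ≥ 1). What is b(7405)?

b(1) = 12,  b(2) = 0,  b(3) = 12,  b(4) = 12,  b(5) = 9,  b(6) = 6,  b(7) = 0,  b(8) = 6,  b(9) = 6,  b(10) = 12,  b(11) = 3,  b(12) = 0,  b(13) = 3,  b(14) = 3,  b(15) = 6,  b(16) = 9,  b(17) = 0,  b(18) = 9,  b(19) = 9,  b(20) = 3,  b(21) = 12,  b(22) = 0.
Since (b(21), b(22)) = (b(1), b(2)) = (12, 0) (two consecutive terms determine the rest), the sequence is periodic with period 20.
(7405 - 1) mod 20 = 4, so b(7405) = b(5) = 9.

9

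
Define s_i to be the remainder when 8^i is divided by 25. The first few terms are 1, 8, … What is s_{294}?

4

We have s_0 = 1; s_1 = 8; s_2 = 14; s_3 = 12; s_4 = 21; s_5 = 18; s_6 = 19; s_7 = 2; s_8 = 16; s_9 = 3; s_{10} = 24; s_{11} = 17; s_{12} = 11; s_{13} = 13; s_{14} = 4; s_{15} = 7; s_{16} = 6; s_{17} = 23; s_{18} = 9; s_{19} = 22; s_{20} = 1.
Since s_{20} = s_0 = 1, the sequence is periodic with period 20.
So s_{294} = s_{0 + ((294-0) mod 20)} = s_{14} = 4.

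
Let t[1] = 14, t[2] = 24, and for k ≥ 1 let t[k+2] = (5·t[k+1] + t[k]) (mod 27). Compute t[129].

14

We have t[1] = 14,  t[2] = 24,  t[3] = 26,  t[4] = 19,  t[5] = 13,  t[6] = 3,  t[7] = 1,  t[8] = 8,  t[9] = 14,  t[10] = 24.
The sequence repeats with period 8.
So t[129] = t[1 + ((129-1) mod 8)] = t[1] = 14.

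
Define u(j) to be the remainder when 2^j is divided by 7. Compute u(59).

We have u(1) = 2; u(2) = 4; u(3) = 1; u(4) = 2.
Since u(4) = u(1) = 2, the sequence is periodic with period 3.
(59 - 1) mod 3 = 1, so u(59) = u(2) = 4.

4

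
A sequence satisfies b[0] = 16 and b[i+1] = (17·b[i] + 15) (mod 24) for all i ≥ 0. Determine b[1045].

We have b[0] = 16; b[1] = 23; b[2] = 22; b[3] = 5; b[4] = 4; b[5] = 11; b[6] = 10; b[7] = 17; b[8] = 16.
Since b[8] = b[0] = 16, the sequence is periodic with period 8.
(1045 - 0) mod 8 = 5, so b[1045] = b[5] = 11.

11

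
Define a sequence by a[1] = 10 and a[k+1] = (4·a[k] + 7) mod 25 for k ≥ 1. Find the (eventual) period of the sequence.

10

We have a[1] = 10, a[2] = 22, a[3] = 20, a[4] = 12, a[5] = 5, a[6] = 2, a[7] = 15, a[8] = 17, a[9] = 0, a[10] = 7, a[11] = 10.
Since a[11] = a[1] = 10, the sequence is periodic with period 10.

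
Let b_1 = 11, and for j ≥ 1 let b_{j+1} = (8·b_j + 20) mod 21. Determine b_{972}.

b_1 = 11, b_2 = 3, b_3 = 2, b_4 = 15, b_5 = 14, b_6 = 6, b_7 = 5, b_8 = 18, b_9 = 17, b_{10} = 9, b_{11} = 8, b_{12} = 0, b_{13} = 20, b_{14} = 12, b_{15} = 11.
Since b_{15} = b_1 = 11, the sequence is periodic with period 14.
So b_{972} = b_{1 + ((972-1) mod 14)} = b_6 = 6.

6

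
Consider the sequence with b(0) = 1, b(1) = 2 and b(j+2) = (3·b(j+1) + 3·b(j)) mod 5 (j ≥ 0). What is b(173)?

2

Listing terms: b(0) = 1; b(1) = 2; b(2) = 4; b(3) = 3; b(4) = 1; b(5) = 2.
Since (b(4), b(5)) = (b(0), b(1)) = (1, 2) (two consecutive terms determine the rest), the sequence is periodic with period 4.
So b(173) = b(0 + ((173-0) mod 4)) = b(1) = 2.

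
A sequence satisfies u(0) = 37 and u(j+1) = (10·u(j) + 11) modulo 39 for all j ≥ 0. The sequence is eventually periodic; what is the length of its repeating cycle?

6

Computing terms: u(0) = 37; u(1) = 30; u(2) = 38; u(3) = 1; u(4) = 21; u(5) = 26; u(6) = 37.
The sequence repeats with period 6.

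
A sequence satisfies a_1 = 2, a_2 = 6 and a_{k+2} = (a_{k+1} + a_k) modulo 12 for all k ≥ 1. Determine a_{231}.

4

We have a_1 = 2; a_2 = 6; a_3 = 8; a_4 = 2; a_5 = 10; a_6 = 0; a_7 = 10; a_8 = 10; a_9 = 8; a_{10} = 6; a_{11} = 2; a_{12} = 8; a_{13} = 10; a_{14} = 6; a_{15} = 4; a_{16} = 10; a_{17} = 2; a_{18} = 0; a_{19} = 2; a_{20} = 2; a_{21} = 4; a_{22} = 6; a_{23} = 10; a_{24} = 4; a_{25} = 2; a_{26} = 6.
Since (a_{25}, a_{26}) = (a_1, a_2) = (2, 6) (two consecutive terms determine the rest), the sequence is periodic with period 24.
So a_{231} = a_{1 + ((231-1) mod 24)} = a_{15} = 4.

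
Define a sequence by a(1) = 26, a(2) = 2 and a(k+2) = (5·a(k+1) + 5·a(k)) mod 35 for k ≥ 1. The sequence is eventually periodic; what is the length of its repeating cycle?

Listing terms: a(1) = 26; a(2) = 2; a(3) = 0; a(4) = 10; a(5) = 15; a(6) = 20; a(7) = 0; a(8) = 30; a(9) = 10; a(10) = 25; a(11) = 0; a(12) = 20; a(13) = 30; a(14) = 5; a(15) = 0; a(16) = 25; a(17) = 20; a(18) = 15; a(19) = 0; a(20) = 5; a(21) = 25; a(22) = 10; a(23) = 0; a(24) = 15; a(25) = 5; a(26) = 30; a(27) = 0; a(28) = 10.
Since (a(27), a(28)) = (a(3), a(4)) = (0, 10) (two consecutive terms determine the rest), the sequence is eventually periodic: after a pre-period of length 2 it cycles with period 24.

24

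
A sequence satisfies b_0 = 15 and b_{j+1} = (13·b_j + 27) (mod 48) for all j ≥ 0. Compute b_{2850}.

Listing terms: b_0 = 15,  b_1 = 30,  b_2 = 33,  b_3 = 24,  b_4 = 3,  b_5 = 18,  b_6 = 21,  b_7 = 12,  b_8 = 39,  b_9 = 6,  b_{10} = 9,  b_{11} = 0,  b_{12} = 27,  b_{13} = 42,  b_{14} = 45,  b_{15} = 36,  b_{16} = 15.
Since b_{16} = b_0 = 15, the sequence is periodic with period 16.
(2850 - 0) mod 16 = 2, so b_{2850} = b_2 = 33.

33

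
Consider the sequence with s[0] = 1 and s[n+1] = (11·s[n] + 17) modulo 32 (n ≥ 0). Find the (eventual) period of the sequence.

16

Computing terms: s[0] = 1, s[1] = 28, s[2] = 5, s[3] = 8, s[4] = 9, s[5] = 20, s[6] = 13, s[7] = 0, s[8] = 17, s[9] = 12, s[10] = 21, s[11] = 24, s[12] = 25, s[13] = 4, s[14] = 29, s[15] = 16, s[16] = 1.
The sequence repeats with period 16.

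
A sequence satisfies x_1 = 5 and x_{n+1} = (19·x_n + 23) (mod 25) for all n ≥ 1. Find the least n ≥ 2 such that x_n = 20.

9

x_1 = 5,  x_2 = 18,  x_3 = 15,  x_4 = 8,  x_5 = 0,  x_6 = 23,  x_7 = 10,  x_8 = 13,  x_9 = 20,  x_{10} = 3,  x_{11} = 5.
The sequence repeats with period 10.
The value 20 first appears (with n ≥ 2) at x_9.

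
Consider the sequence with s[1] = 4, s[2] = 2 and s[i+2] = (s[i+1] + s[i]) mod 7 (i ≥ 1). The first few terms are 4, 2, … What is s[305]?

We have s[1] = 4,  s[2] = 2,  s[3] = 6,  s[4] = 1,  s[5] = 0,  s[6] = 1,  s[7] = 1,  s[8] = 2,  s[9] = 3,  s[10] = 5,  s[11] = 1,  s[12] = 6,  s[13] = 0,  s[14] = 6,  s[15] = 6,  s[16] = 5,  s[17] = 4,  s[18] = 2.
The sequence repeats with period 16.
So s[305] = s[1 + ((305-1) mod 16)] = s[1] = 4.

4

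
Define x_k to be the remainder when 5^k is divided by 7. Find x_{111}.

6

Listing terms: x_1 = 5, x_2 = 4, x_3 = 6, x_4 = 2, x_5 = 3, x_6 = 1, x_7 = 5.
The sequence repeats with period 6.
(111 - 1) mod 6 = 2, so x_{111} = x_3 = 6.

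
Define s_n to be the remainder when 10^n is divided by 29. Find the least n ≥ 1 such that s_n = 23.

Listing terms: s_0 = 1,  s_1 = 10,  s_2 = 13,  s_3 = 14,  s_4 = 24,  s_5 = 8,  s_6 = 22,  s_7 = 17,  s_8 = 25,  s_9 = 18,  s_{10} = 6,  s_{11} = 2,  s_{12} = 20,  s_{13} = 26,  s_{14} = 28,  s_{15} = 19,  s_{16} = 16,  s_{17} = 15,  s_{18} = 5,  s_{19} = 21,  s_{20} = 7,  s_{21} = 12,  s_{22} = 4,  s_{23} = 11,  s_{24} = 23,  s_{25} = 27,  s_{26} = 9,  s_{27} = 3,  s_{28} = 1.
The sequence repeats with period 28.
The value 23 first appears (with n ≥ 1) at s_{24}.

24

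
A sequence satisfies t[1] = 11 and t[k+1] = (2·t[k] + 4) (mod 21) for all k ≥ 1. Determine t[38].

5

Computing terms: t[1] = 11, t[2] = 5, t[3] = 14, t[4] = 11.
Since t[4] = t[1] = 11, the sequence is periodic with period 3.
So t[38] = t[1 + ((38-1) mod 3)] = t[2] = 5.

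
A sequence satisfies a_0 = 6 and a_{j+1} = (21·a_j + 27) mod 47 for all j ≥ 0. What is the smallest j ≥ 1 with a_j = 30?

Listing terms: a_0 = 6,  a_1 = 12,  a_2 = 44,  a_3 = 11,  a_4 = 23,  a_5 = 40,  a_6 = 21,  a_7 = 45,  a_8 = 32,  a_9 = 41,  a_{10} = 42,  a_{11} = 16,  a_{12} = 34,  a_{13} = 36,  a_{14} = 31,  a_{15} = 20,  a_{16} = 24,  a_{17} = 14,  a_{18} = 39,  a_{19} = 0,  a_{20} = 27,  a_{21} = 30,  a_{22} = 46,  a_{23} = 6.
Since a_{23} = a_0 = 6, the sequence is periodic with period 23.
The value 30 first appears (with j ≥ 1) at a_{21}.

21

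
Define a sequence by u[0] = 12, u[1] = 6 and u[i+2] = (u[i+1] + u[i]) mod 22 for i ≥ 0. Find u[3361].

6

We have u[0] = 12; u[1] = 6; u[2] = 18; u[3] = 2; u[4] = 20; u[5] = 0; u[6] = 20; u[7] = 20; u[8] = 18; u[9] = 16; u[10] = 12; u[11] = 6.
The sequence repeats with period 10.
(3361 - 0) mod 10 = 1, so u[3361] = u[1] = 6.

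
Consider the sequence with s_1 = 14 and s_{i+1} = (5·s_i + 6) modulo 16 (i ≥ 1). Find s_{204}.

0

Listing terms: s_1 = 14; s_2 = 12; s_3 = 2; s_4 = 0; s_5 = 6; s_6 = 4; s_7 = 10; s_8 = 8; s_9 = 14.
Since s_9 = s_1 = 14, the sequence is periodic with period 8.
So s_{204} = s_{1 + ((204-1) mod 8)} = s_4 = 0.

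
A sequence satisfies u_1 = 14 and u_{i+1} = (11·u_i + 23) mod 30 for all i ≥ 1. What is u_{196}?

u_1 = 14, u_2 = 27, u_3 = 20, u_4 = 3, u_5 = 26, u_6 = 9, u_7 = 2, u_8 = 15, u_9 = 8, u_{10} = 21, u_{11} = 14.
Since u_{11} = u_1 = 14, the sequence is periodic with period 10.
(196 - 1) mod 10 = 5, so u_{196} = u_6 = 9.

9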